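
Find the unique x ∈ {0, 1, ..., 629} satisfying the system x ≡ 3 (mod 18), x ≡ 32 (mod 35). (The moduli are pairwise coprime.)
x ≡ 417 (mod 630); the representative in [0, 630) is 417

The moduli 18, 35 are pairwise coprime, so by the CRT there is a unique solution mod 18·35 = 630.
Solve by successive substitution. Start with x ≡ 3 (mod 18).
  Combine with x ≡ 32 (mod 35): write x = 3 + 18·t and require 3 + 18·t ≡ 32 (mod 35), i.e. 18·t ≡ 32 − 3 ≡ 29 (mod 35). Since 18^(−1) ≡ 2 (mod 35), t ≡ 2·29 ≡ 23 (mod 35). So x ≡ 3 + 18·23 = 417 (mod 630).
Unique solution in [0, 630): x = 417.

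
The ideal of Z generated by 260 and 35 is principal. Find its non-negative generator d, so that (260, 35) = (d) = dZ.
(260, 35) = (5); d = 5

In the PID Z, (a, b) is generated by gcd(a, b). Compute gcd(260, 35) with the extended Euclidean algorithm, tracking rows (r, s, t) with s·260 + t·35 = r:
  row A: (260, 1, 0)   [1·260 + 0·35 = 260]
  row B: (35, 0, 1)   [0·260 + 1·35 = 35]
  260 = 7·35 + 15   → row C = row A − 7·row B = (15, 1, −7)   [check: 1·260 − 7·35 = 15]
  35 = 2·15 + 5   → row D = row B − 2·row C = (5, −2, 15)   [check: −2·260 + 15·35 = 5]
  15 = 3·5 + 0   → remainder 0, stop. gcd = 5 (last nonzero row D).
So gcd(260, 35) = 5, with Bézout identity −2·260 + 15·35 = 5. Containment (⊇): the Bézout identity exhibits 5 as an element of (260, 35), giving (5) ⊆ (260, 35). Containment (⊆): since 5 | 260 and 5 | 35 (260 = 5·52, 35 = 5·7), every Z-linear combination of 260 and 35 is divisible by 5, so (260, 35) ⊆ (5). Therefore (260, 35) = (5), d = 5.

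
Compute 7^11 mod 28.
Use repeated squaring. Binary(11) = 1011. Walk through the bits of the exponent 11 left-to-right: at each bit after the leading one, square the running value, then multiply by 7 if the bit is 1 (always reducing mod 28):
  bit 1 = 1 (leading): start with 7.
  bit 2 = 0: square 7^2 = 49 ≡ 21 (mod 28).
  bit 3 = 1: square 21^2 = 441 ≡ 21; bit is 1, so multiply 21·7 = 147 ≡ 7 (mod 28).
  bit 4 = 1: square 7^2 = 49 ≡ 21; bit is 1, so multiply 21·7 = 147 ≡ 7 (mod 28).
Final value: 7^11 ≡ 7 (mod 28).

Final answer: 7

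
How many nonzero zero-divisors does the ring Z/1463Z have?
Z/1463Z has 382 nonzero zero-divisors

In Z/1463Z each nonzero element is either a unit (gcd with 1463 is 1) or a zero-divisor (gcd > 1). The number of units is φ(1463): factorise 1463 = 7 · 11 · 19, so φ(1463) = (7 − 1) · (11 − 1) · (19 − 1) = 6 · 10 · 18 = 1080. The nonzero elements number 1463 − 1 = 1462. Hence the nonzero zero-divisors number 1462 − 1080 = 382.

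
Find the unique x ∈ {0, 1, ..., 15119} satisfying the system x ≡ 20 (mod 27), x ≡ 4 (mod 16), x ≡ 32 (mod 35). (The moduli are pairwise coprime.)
The moduli 27, 16, 35 are pairwise coprime, so by the CRT there is a unique solution mod 27·16·35 = 15120.
Solve by successive substitution. Start with x ≡ 20 (mod 27).
  Combine with x ≡ 4 (mod 16): write x = 20 + 27·t and require 20 + 27·t ≡ 4 (mod 16), i.e. 27·t ≡ 4 − 20 ≡ 0 (mod 16). Since 27^(−1) ≡ 3 (mod 16) (27 ≡ 11 (mod 16)), t ≡ 3·0 ≡ 0 (mod 16). So x ≡ 20 + 27·0 = 20 (mod 432).
  Combine with x ≡ 32 (mod 35): write x = 20 + 432·t and require 20 + 432·t ≡ 32 (mod 35), i.e. 432·t ≡ 32 − 20 ≡ 12 (mod 35). Since 432^(−1) ≡ 3 (mod 35) (432 ≡ 12 (mod 35)), t ≡ 3·12 ≡ 1 (mod 35). So x ≡ 20 + 432·1 = 452 (mod 15120).
Unique solution in [0, 15120): x = 452.

Final answer: x ≡ 452 (mod 15120); the representative in [0, 15120) is 452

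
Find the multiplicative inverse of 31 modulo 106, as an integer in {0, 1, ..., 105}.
Apply the extended Euclidean algorithm to (106, 31), tracking rows (r, s, t) with s·106 + t·31 = r. Each division r_prev = q·r_cur + r_new produces the new row as (previous row) − q·(current row):
  row A: (106, 1, 0)   [1·106 + 0·31 = 106]
  row B: (31, 0, 1)   [0·106 + 1·31 = 31]
  106 = 3·31 + 13   → row C = row A − 3·row B = (13, 1, −3)   [check: 1·106 − 3·31 = 13]
  31 = 2·13 + 5   → row D = row B − 2·row C = (5, −2, 7)   [check: −2·106 + 7·31 = 5]
  13 = 2·5 + 3   → row E = row C − 2·row D = (3, 5, −17)   [check: 5·106 − 17·31 = 3]
  5 = 1·3 + 2   → row F = row D − 1·row E = (2, −7, 24)   [check: −7·106 + 24·31 = 2]
  3 = 1·2 + 1   → row G = row E − 1·row F = (1, 12, −41)   [check: 12·106 − 41·31 = 1]
  2 = 2·1 + 0   → remainder 0, stop. gcd = 1 (last nonzero row G).
The gcd is 1, so 31 is invertible mod 106. The last nonzero row gives 12·106 − 41·31 = 1, so t = −41. So 31^(−1) ≡ −41 ≡ 65 (mod 106). Verify: 31 · 65 = 2015 ≡ 1 (mod 106). ✓

Final answer: 31^(−1) ≡ 65 (mod 106)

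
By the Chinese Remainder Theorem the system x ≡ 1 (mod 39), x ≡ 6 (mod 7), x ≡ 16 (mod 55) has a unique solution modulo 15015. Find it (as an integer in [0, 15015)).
x ≡ 14041 (mod 15015); the representative in [0, 15015) is 14041

The moduli 39, 7, 55 are pairwise coprime, so by the CRT there is a unique solution mod 39·7·55 = 15015.
Solve by successive substitution. Start with x ≡ 1 (mod 39).
  Combine with x ≡ 6 (mod 7): write x = 1 + 39·t and require 1 + 39·t ≡ 6 (mod 7), i.e. 39·t ≡ 6 − 1 ≡ 5 (mod 7). Since 39^(−1) ≡ 2 (mod 7) (39 ≡ 4 (mod 7)), t ≡ 2·5 ≡ 3 (mod 7). So x ≡ 1 + 39·3 = 118 (mod 273).
  Combine with x ≡ 16 (mod 55): write x = 118 + 273·t and require 118 + 273·t ≡ 16 (mod 55), i.e. 273·t ≡ 16 − 118 ≡ 8 (mod 55). Since 273^(−1) ≡ 27 (mod 55) (273 ≡ 53 (mod 55)), t ≡ 27·8 ≡ 51 (mod 55). So x ≡ 118 + 273·51 = 14041 (mod 15015).
Unique solution in [0, 15015): x = 14041.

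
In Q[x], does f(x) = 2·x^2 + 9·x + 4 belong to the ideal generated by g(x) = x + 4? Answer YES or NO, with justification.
In Q[x] the ideal (g) consists of all multiples of g, so f ∈ (g) iff g | f, i.e. iff the remainder of f on division by g is 0. Divide f by g (g is monic, so eliminate the leading term of the running remainder at each step):
  leading term 2·x^2: subtract (2·x)·g(x) = 2·x^2 + 8·x, leaving x + 4
  leading term x: subtract (1)·g(x) = x + 4, leaving 0
The remainder is 0, so f(x) = g(x) · h(x) with h(x) = 2·x + 1. Hence g | f, i.e. f ∈ (g).

Final answer: YES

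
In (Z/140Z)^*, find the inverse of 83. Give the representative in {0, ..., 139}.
83^(−1) ≡ 27 (mod 140)

Apply the extended Euclidean algorithm to (140, 83), tracking rows (r, s, t) with s·140 + t·83 = r. Each division r_prev = q·r_cur + r_new produces the new row as (previous row) − q·(current row):
  row A: (140, 1, 0)   [1·140 + 0·83 = 140]
  row B: (83, 0, 1)   [0·140 + 1·83 = 83]
  140 = 1·83 + 57   → row C = row A − 1·row B = (57, 1, −1)   [check: 1·140 − 1·83 = 57]
  83 = 1·57 + 26   → row D = row B − 1·row C = (26, −1, 2)   [check: −1·140 + 2·83 = 26]
  57 = 2·26 + 5   → row E = row C − 2·row D = (5, 3, −5)   [check: 3·140 − 5·83 = 5]
  26 = 5·5 + 1   → row F = row D − 5·row E = (1, −16, 27)   [check: −16·140 + 27·83 = 1]
  5 = 5·1 + 0   → remainder 0, stop. gcd = 1 (last nonzero row F).
The gcd is 1, so 83 is invertible mod 140. The last nonzero row gives −16·140 + 27·83 = 1, so t = 27. So 83^(−1) ≡ 27 (mod 140). Verify: 83 · 27 = 2241 ≡ 1 (mod 140). ✓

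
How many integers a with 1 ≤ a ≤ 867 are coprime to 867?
544

The number of a ∈ {1, ..., 867} with gcd(a, 867) = 1 is by definition Euler's totient φ(867). φ is multiplicative, with φ(p^e) = p^e − p^(e−1). Factorise 867 = 3 · 17^2. Then
  φ(867) = (3 − 1) · (17^2 − 17^1) = 2 · 272 = 544.
So there are 544 such integers.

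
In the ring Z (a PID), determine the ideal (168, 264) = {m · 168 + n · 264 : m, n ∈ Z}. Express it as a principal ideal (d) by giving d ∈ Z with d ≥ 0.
(168, 264) = (24); d = 24

In the PID Z, (a, b) is generated by gcd(a, b). Compute gcd(264, 168) with the extended Euclidean algorithm, tracking rows (r, s, t) with s·264 + t·168 = r:
  row A: (264, 1, 0)   [1·264 + 0·168 = 264]
  row B: (168, 0, 1)   [0·264 + 1·168 = 168]
  264 = 1·168 + 96   → row C = row A − 1·row B = (96, 1, −1)   [check: 1·264 − 1·168 = 96]
  168 = 1·96 + 72   → row D = row B − 1·row C = (72, −1, 2)   [check: −1·264 + 2·168 = 72]
  96 = 1·72 + 24   → row E = row C − 1·row D = (24, 2, −3)   [check: 2·264 − 3·168 = 24]
  72 = 3·24 + 0   → remainder 0, stop. gcd = 24 (last nonzero row E).
So gcd(168, 264) = 24, with Bézout identity 2·264 − 3·168 = 24. Containment (⊇): the Bézout identity exhibits 24 as an element of (168, 264), giving (24) ⊆ (168, 264). Containment (⊆): since 24 | 168 and 24 | 264 (168 = 24·7, 264 = 24·11), every Z-linear combination of 168 and 264 is divisible by 24, so (168, 264) ⊆ (24). Therefore (168, 264) = (24), d = 24.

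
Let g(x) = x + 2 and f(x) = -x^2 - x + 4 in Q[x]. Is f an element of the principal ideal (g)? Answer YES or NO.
In Q[x] the ideal (g) consists of all multiples of g, so f ∈ (g) iff g | f, i.e. iff the remainder of f on division by g is 0. Divide f by g (g is monic, so eliminate the leading term of the running remainder at each step):
  leading term -x^2: subtract (-x)·g(x) = -x^2 - 2·x, leaving x + 4
  leading term x: subtract (1)·g(x) = x + 2, leaving 2
The remainder r(x) = 2 ≠ 0 (and deg r < deg g), so g ∤ f, i.e. f ∉ (g).

Final answer: NO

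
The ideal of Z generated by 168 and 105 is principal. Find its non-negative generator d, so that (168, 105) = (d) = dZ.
(168, 105) = (21); d = 21

In the PID Z, (a, b) is generated by gcd(a, b). Compute gcd(168, 105) with the extended Euclidean algorithm, tracking rows (r, s, t) with s·168 + t·105 = r:
  row A: (168, 1, 0)   [1·168 + 0·105 = 168]
  row B: (105, 0, 1)   [0·168 + 1·105 = 105]
  168 = 1·105 + 63   → row C = row A − 1·row B = (63, 1, −1)   [check: 1·168 − 1·105 = 63]
  105 = 1·63 + 42   → row D = row B − 1·row C = (42, −1, 2)   [check: −1·168 + 2·105 = 42]
  63 = 1·42 + 21   → row E = row C − 1·row D = (21, 2, −3)   [check: 2·168 − 3·105 = 21]
  42 = 2·21 + 0   → remainder 0, stop. gcd = 21 (last nonzero row E).
So gcd(168, 105) = 21, with Bézout identity 2·168 − 3·105 = 21. Containment (⊇): the Bézout identity exhibits 21 as an element of (168, 105), giving (21) ⊆ (168, 105). Containment (⊆): since 21 | 168 and 21 | 105 (168 = 21·8, 105 = 21·5), every Z-linear combination of 168 and 105 is divisible by 21, so (168, 105) ⊆ (21). Therefore (168, 105) = (21), d = 21.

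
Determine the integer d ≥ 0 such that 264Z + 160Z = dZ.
In the PID Z, (a, b) is generated by gcd(a, b). Compute gcd(264, 160) with the extended Euclidean algorithm, tracking rows (r, s, t) with s·264 + t·160 = r:
  row A: (264, 1, 0)   [1·264 + 0·160 = 264]
  row B: (160, 0, 1)   [0·264 + 1·160 = 160]
  264 = 1·160 + 104   → row C = row A − 1·row B = (104, 1, −1)   [check: 1·264 − 1·160 = 104]
  160 = 1·104 + 56   → row D = row B − 1·row C = (56, −1, 2)   [check: −1·264 + 2·160 = 56]
  104 = 1·56 + 48   → row E = row C − 1·row D = (48, 2, −3)   [check: 2·264 − 3·160 = 48]
  56 = 1·48 + 8   → row F = row D − 1·row E = (8, −3, 5)   [check: −3·264 + 5·160 = 8]
  48 = 6·8 + 0   → remainder 0, stop. gcd = 8 (last nonzero row F).
So gcd(264, 160) = 8, with Bézout identity −3·264 + 5·160 = 8. Containment (⊇): the Bézout identity exhibits 8 as an element of (264, 160), giving (8) ⊆ (264, 160). Containment (⊆): since 8 | 264 and 8 | 160 (264 = 8·33, 160 = 8·20), every Z-linear combination of 264 and 160 is divisible by 8, so (264, 160) ⊆ (8). Therefore (264, 160) = (8), d = 8.

Final answer: (264, 160) = (8); d = 8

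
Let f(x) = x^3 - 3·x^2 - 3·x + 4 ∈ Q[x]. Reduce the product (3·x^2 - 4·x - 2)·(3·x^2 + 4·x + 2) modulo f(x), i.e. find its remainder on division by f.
First multiply in Q[x] without reducing: a · b = 9·x^4 - 16·x^2 - 16·x - 4. Now divide by f(x) = x^3 - 3·x^2 - 3·x + 4, eliminating the leading term at each step:
  leading term 9·x^4: subtract (9·x)·f(x) = 9·x^4 - 27·x^3 - 27·x^2 + 36·x, leaving 27·x^3 + 11·x^2 - 52·x - 4
  leading term 27·x^3: subtract (27)·f(x) = 27·x^3 - 81·x^2 - 81·x + 108, leaving 92·x^2 + 29·x - 112
The degree is now < 3, so this is the remainder. Hence a · b ≡ 92·x^2 + 29·x - 112 in Q[x]/(f).

Final answer: a · b ≡ 92·x^2 + 29·x - 112 (mod f(x))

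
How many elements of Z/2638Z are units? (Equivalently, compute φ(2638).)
Z/2638Z has φ(2638) = 1318 units

An element a ∈ Z/2638Z is a unit iff gcd(a, 2638) = 1, so the number of units is φ(2638). φ is multiplicative, with φ(p^e) = p^e − p^(e−1). Factorise 2638 = 2 · 1319. Then
  φ(2638) = (2 − 1) · (1319 − 1) = 1 · 1318 = 1318.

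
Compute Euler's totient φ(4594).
φ(4594) = 2296

φ is multiplicative, with φ(p^e) = p^e − p^(e−1). Factorise 4594 = 2 · 2297. Then
  φ(4594) = (2 − 1) · (2297 − 1) = 1 · 2296 = 2296.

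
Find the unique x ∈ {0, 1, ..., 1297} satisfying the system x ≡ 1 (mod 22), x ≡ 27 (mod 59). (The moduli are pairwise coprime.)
x ≡ 617 (mod 1298); the representative in [0, 1298) is 617

The moduli 22, 59 are pairwise coprime, so by the CRT there is a unique solution mod 22·59 = 1298.
Solve by successive substitution. Start with x ≡ 1 (mod 22).
  Combine with x ≡ 27 (mod 59): write x = 1 + 22·t and require 1 + 22·t ≡ 27 (mod 59), i.e. 22·t ≡ 27 − 1 ≡ 26 (mod 59). Since 22^(−1) ≡ 51 (mod 59), t ≡ 51·26 ≡ 28 (mod 59). So x ≡ 1 + 22·28 = 617 (mod 1298).
Unique solution in [0, 1298): x = 617.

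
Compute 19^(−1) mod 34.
Apply the extended Euclidean algorithm to (34, 19), tracking rows (r, s, t) with s·34 + t·19 = r. Each division r_prev = q·r_cur + r_new produces the new row as (previous row) − q·(current row):
  row A: (34, 1, 0)   [1·34 + 0·19 = 34]
  row B: (19, 0, 1)   [0·34 + 1·19 = 19]
  34 = 1·19 + 15   → row C = row A − 1·row B = (15, 1, −1)   [check: 1·34 − 1·19 = 15]
  19 = 1·15 + 4   → row D = row B − 1·row C = (4, −1, 2)   [check: −1·34 + 2·19 = 4]
  15 = 3·4 + 3   → row E = row C − 3·row D = (3, 4, −7)   [check: 4·34 − 7·19 = 3]
  4 = 1·3 + 1   → row F = row D − 1·row E = (1, −5, 9)   [check: −5·34 + 9·19 = 1]
  3 = 3·1 + 0   → remainder 0, stop. gcd = 1 (last nonzero row F).
The gcd is 1, so 19 is invertible mod 34. The last nonzero row gives −5·34 + 9·19 = 1, so t = 9. So 19^(−1) ≡ 9 (mod 34). Verify: 19 · 9 = 171 ≡ 1 (mod 34). ✓

Final answer: 19^(−1) ≡ 9 (mod 34)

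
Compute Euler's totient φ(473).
φ(473) = 420

φ is multiplicative, with φ(p^e) = p^e − p^(e−1). Factorise 473 = 11 · 43. Then
  φ(473) = (11 − 1) · (43 − 1) = 10 · 42 = 420.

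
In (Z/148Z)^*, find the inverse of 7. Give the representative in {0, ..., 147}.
Apply the extended Euclidean algorithm to (148, 7), tracking rows (r, s, t) with s·148 + t·7 = r. Each division r_prev = q·r_cur + r_new produces the new row as (previous row) − q·(current row):
  row A: (148, 1, 0)   [1·148 + 0·7 = 148]
  row B: (7, 0, 1)   [0·148 + 1·7 = 7]
  148 = 21·7 + 1   → row C = row A − 21·row B = (1, 1, −21)   [check: 1·148 − 21·7 = 1]
  7 = 7·1 + 0   → remainder 0, stop. gcd = 1 (last nonzero row C).
The gcd is 1, so 7 is invertible mod 148. The last nonzero row gives 1·148 − 21·7 = 1, so t = −21. So 7^(−1) ≡ −21 ≡ 127 (mod 148). Verify: 7 · 127 = 889 ≡ 1 (mod 148). ✓

Final answer: 7^(−1) ≡ 127 (mod 148)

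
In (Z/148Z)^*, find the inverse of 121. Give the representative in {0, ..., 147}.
Apply the extended Euclidean algorithm to (148, 121), tracking rows (r, s, t) with s·148 + t·121 = r. Each division r_prev = q·r_cur + r_new produces the new row as (previous row) − q·(current row):
  row A: (148, 1, 0)   [1·148 + 0·121 = 148]
  row B: (121, 0, 1)   [0·148 + 1·121 = 121]
  148 = 1·121 + 27   → row C = row A − 1·row B = (27, 1, −1)   [check: 1·148 − 1·121 = 27]
  121 = 4·27 + 13   → row D = row B − 4·row C = (13, −4, 5)   [check: −4·148 + 5·121 = 13]
  27 = 2·13 + 1   → row E = row C − 2·row D = (1, 9, −11)   [check: 9·148 − 11·121 = 1]
  13 = 13·1 + 0   → remainder 0, stop. gcd = 1 (last nonzero row E).
The gcd is 1, so 121 is invertible mod 148. The last nonzero row gives 9·148 − 11·121 = 1, so t = −11. So 121^(−1) ≡ −11 ≡ 137 (mod 148). Verify: 121 · 137 = 16577 ≡ 1 (mod 148). ✓

Final answer: 121^(−1) ≡ 137 (mod 148)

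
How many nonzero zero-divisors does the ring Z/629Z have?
In Z/629Z each nonzero element is either a unit (gcd with 629 is 1) or a zero-divisor (gcd > 1). The number of units is φ(629): factorise 629 = 17 · 37, so φ(629) = (17 − 1) · (37 − 1) = 16 · 36 = 576. The nonzero elements number 629 − 1 = 628. Hence the nonzero zero-divisors number 628 − 576 = 52.

Final answer: Z/629Z has 52 nonzero zero-divisors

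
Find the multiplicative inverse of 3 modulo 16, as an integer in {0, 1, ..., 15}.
3^(−1) ≡ 11 (mod 16)

Apply the extended Euclidean algorithm to (16, 3), tracking rows (r, s, t) with s·16 + t·3 = r. Each division r_prev = q·r_cur + r_new produces the new row as (previous row) − q·(current row):
  row A: (16, 1, 0)   [1·16 + 0·3 = 16]
  row B: (3, 0, 1)   [0·16 + 1·3 = 3]
  16 = 5·3 + 1   → row C = row A − 5·row B = (1, 1, −5)   [check: 1·16 − 5·3 = 1]
  3 = 3·1 + 0   → remainder 0, stop. gcd = 1 (last nonzero row C).
The gcd is 1, so 3 is invertible mod 16. The last nonzero row gives 1·16 − 5·3 = 1, so t = −5. So 3^(−1) ≡ −5 ≡ 11 (mod 16). Verify: 3 · 11 = 33 ≡ 1 (mod 16). ✓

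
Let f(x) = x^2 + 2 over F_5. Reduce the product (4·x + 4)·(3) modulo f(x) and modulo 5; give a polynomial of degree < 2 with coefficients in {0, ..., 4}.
a · b ≡ 2·x + 2 (mod f(x))

Multiply as integer polynomials: a · b = 12·x + 12. Reducing coefficients mod 5: a · b ≡ 2·x + 2. This already has degree < 2, so no reduction by f is needed. Hence a · b ≡ 2·x + 2 in F_5[x]/(f).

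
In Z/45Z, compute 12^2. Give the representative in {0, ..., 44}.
9

Use repeated squaring. Binary(2) = 10. Walk through the bits of the exponent 2 left-to-right: at each bit after the leading one, square the running value, then multiply by 12 if the bit is 1 (always reducing mod 45):
  bit 1 = 1 (leading): start with 12.
  bit 2 = 0: square 12^2 = 144 ≡ 9 (mod 45).
Final value: 12^2 ≡ 9 (mod 45).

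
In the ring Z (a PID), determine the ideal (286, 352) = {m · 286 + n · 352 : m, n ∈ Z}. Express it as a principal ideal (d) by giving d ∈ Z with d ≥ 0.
In the PID Z, (a, b) is generated by gcd(a, b). Compute gcd(352, 286) with the extended Euclidean algorithm, tracking rows (r, s, t) with s·352 + t·286 = r:
  row A: (352, 1, 0)   [1·352 + 0·286 = 352]
  row B: (286, 0, 1)   [0·352 + 1·286 = 286]
  352 = 1·286 + 66   → row C = row A − 1·row B = (66, 1, −1)   [check: 1·352 − 1·286 = 66]
  286 = 4·66 + 22   → row D = row B − 4·row C = (22, −4, 5)   [check: −4·352 + 5·286 = 22]
  66 = 3·22 + 0   → remainder 0, stop. gcd = 22 (last nonzero row D).
So gcd(286, 352) = 22, with Bézout identity −4·352 + 5·286 = 22. Containment (⊇): the Bézout identity exhibits 22 as an element of (286, 352), giving (22) ⊆ (286, 352). Containment (⊆): since 22 | 286 and 22 | 352 (286 = 22·13, 352 = 22·16), every Z-linear combination of 286 and 352 is divisible by 22, so (286, 352) ⊆ (22). Therefore (286, 352) = (22), d = 22.

Final answer: (286, 352) = (22); d = 22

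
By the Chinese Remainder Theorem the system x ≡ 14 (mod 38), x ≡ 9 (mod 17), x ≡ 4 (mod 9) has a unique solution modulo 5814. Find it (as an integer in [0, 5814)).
The moduli 38, 17, 9 are pairwise coprime, so by the CRT there is a unique solution mod 38·17·9 = 5814.
Solve by successive substitution. Start with x ≡ 14 (mod 38).
  Combine with x ≡ 9 (mod 17): write x = 14 + 38·t and require 14 + 38·t ≡ 9 (mod 17), i.e. 38·t ≡ 9 − 14 ≡ 12 (mod 17). Since 38^(−1) ≡ 13 (mod 17) (38 ≡ 4 (mod 17)), t ≡ 13·12 ≡ 3 (mod 17). So x ≡ 14 + 38·3 = 128 (mod 646).
  Combine with x ≡ 4 (mod 9): write x = 128 + 646·t and require 128 + 646·t ≡ 4 (mod 9), i.e. 646·t ≡ 4 − 128 ≡ 2 (mod 9). Since 646^(−1) ≡ 4 (mod 9) (646 ≡ 7 (mod 9)), t ≡ 4·2 ≡ 8 (mod 9). So x ≡ 128 + 646·8 = 5296 (mod 5814).
Unique solution in [0, 5814): x = 5296.

Final answer: x ≡ 5296 (mod 5814); the representative in [0, 5814) is 5296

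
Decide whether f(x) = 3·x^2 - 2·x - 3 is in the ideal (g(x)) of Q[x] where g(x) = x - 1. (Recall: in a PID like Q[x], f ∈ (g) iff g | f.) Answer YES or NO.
NO

In Q[x] the ideal (g) consists of all multiples of g, so f ∈ (g) iff g | f, i.e. iff the remainder of f on division by g is 0. Divide f by g (g is monic, so eliminate the leading term of the running remainder at each step):
  leading term 3·x^2: subtract (3·x)·g(x) = 3·x^2 - 3·x, leaving x - 3
  leading term x: subtract (1)·g(x) = x - 1, leaving -2
The remainder r(x) = -2 ≠ 0 (and deg r < deg g), so g ∤ f, i.e. f ∉ (g).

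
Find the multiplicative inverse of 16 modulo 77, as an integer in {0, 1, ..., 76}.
Apply the extended Euclidean algorithm to (77, 16), tracking rows (r, s, t) with s·77 + t·16 = r. Each division r_prev = q·r_cur + r_new produces the new row as (previous row) − q·(current row):
  row A: (77, 1, 0)   [1·77 + 0·16 = 77]
  row B: (16, 0, 1)   [0·77 + 1·16 = 16]
  77 = 4·16 + 13   → row C = row A − 4·row B = (13, 1, −4)   [check: 1·77 − 4·16 = 13]
  16 = 1·13 + 3   → row D = row B − 1·row C = (3, −1, 5)   [check: −1·77 + 5·16 = 3]
  13 = 4·3 + 1   → row E = row C − 4·row D = (1, 5, −24)   [check: 5·77 − 24·16 = 1]
  3 = 3·1 + 0   → remainder 0, stop. gcd = 1 (last nonzero row E).
The gcd is 1, so 16 is invertible mod 77. The last nonzero row gives 5·77 − 24·16 = 1, so t = −24. So 16^(−1) ≡ −24 ≡ 53 (mod 77). Verify: 16 · 53 = 848 ≡ 1 (mod 77). ✓

Final answer: 16^(−1) ≡ 53 (mod 77)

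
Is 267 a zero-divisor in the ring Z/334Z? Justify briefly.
NO

gcd(267, 334) = 1, so 267 is a unit in Z/334Z (it has a multiplicative inverse). A unit cannot be a zero-divisor: if 267·b ≡ 0 then multiplying both sides by 267^(−1) gives b ≡ 0. So 267 is not a zero-divisor.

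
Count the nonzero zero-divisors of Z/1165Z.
Z/1165Z has 236 nonzero zero-divisors

In Z/1165Z each nonzero element is either a unit (gcd with 1165 is 1) or a zero-divisor (gcd > 1). The number of units is φ(1165): factorise 1165 = 5 · 233, so φ(1165) = (5 − 1) · (233 − 1) = 4 · 232 = 928. The nonzero elements number 1165 − 1 = 1164. Hence the nonzero zero-divisors number 1164 − 928 = 236.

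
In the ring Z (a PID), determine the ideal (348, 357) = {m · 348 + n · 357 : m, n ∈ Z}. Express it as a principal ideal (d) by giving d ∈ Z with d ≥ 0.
(348, 357) = (3); d = 3

In the PID Z, (a, b) is generated by gcd(a, b). Compute gcd(357, 348) with the extended Euclidean algorithm, tracking rows (r, s, t) with s·357 + t·348 = r:
  row A: (357, 1, 0)   [1·357 + 0·348 = 357]
  row B: (348, 0, 1)   [0·357 + 1·348 = 348]
  357 = 1·348 + 9   → row C = row A − 1·row B = (9, 1, −1)   [check: 1·357 − 1·348 = 9]
  348 = 38·9 + 6   → row D = row B − 38·row C = (6, −38, 39)   [check: −38·357 + 39·348 = 6]
  9 = 1·6 + 3   → row E = row C − 1·row D = (3, 39, −40)   [check: 39·357 − 40·348 = 3]
  6 = 2·3 + 0   → remainder 0, stop. gcd = 3 (last nonzero row E).
So gcd(348, 357) = 3, with Bézout identity 39·357 − 40·348 = 3. Containment (⊇): the Bézout identity exhibits 3 as an element of (348, 357), giving (3) ⊆ (348, 357). Containment (⊆): since 3 | 348 and 3 | 357 (348 = 3·116, 357 = 3·119), every Z-linear combination of 348 and 357 is divisible by 3, so (348, 357) ⊆ (3). Therefore (348, 357) = (3), d = 3.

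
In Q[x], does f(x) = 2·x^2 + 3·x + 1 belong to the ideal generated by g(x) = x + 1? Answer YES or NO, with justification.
In Q[x] the ideal (g) consists of all multiples of g, so f ∈ (g) iff g | f, i.e. iff the remainder of f on division by g is 0. Divide f by g (g is monic, so eliminate the leading term of the running remainder at each step):
  leading term 2·x^2: subtract (2·x)·g(x) = 2·x^2 + 2·x, leaving x + 1
  leading term x: subtract (1)·g(x) = x + 1, leaving 0
The remainder is 0, so f(x) = g(x) · h(x) with h(x) = 2·x + 1. Hence g | f, i.e. f ∈ (g).

Final answer: YES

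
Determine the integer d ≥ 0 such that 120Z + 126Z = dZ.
(120, 126) = (6); d = 6

In the PID Z, (a, b) is generated by gcd(a, b). Compute gcd(126, 120) with the extended Euclidean algorithm, tracking rows (r, s, t) with s·126 + t·120 = r:
  row A: (126, 1, 0)   [1·126 + 0·120 = 126]
  row B: (120, 0, 1)   [0·126 + 1·120 = 120]
  126 = 1·120 + 6   → row C = row A − 1·row B = (6, 1, −1)   [check: 1·126 − 1·120 = 6]
  120 = 20·6 + 0   → remainder 0, stop. gcd = 6 (last nonzero row C).
So gcd(120, 126) = 6, with Bézout identity 1·126 − 1·120 = 6. Containment (⊇): the Bézout identity exhibits 6 as an element of (120, 126), giving (6) ⊆ (120, 126). Containment (⊆): since 6 | 120 and 6 | 126 (120 = 6·20, 126 = 6·21), every Z-linear combination of 120 and 126 is divisible by 6, so (120, 126) ⊆ (6). Therefore (120, 126) = (6), d = 6.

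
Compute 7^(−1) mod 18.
Apply the extended Euclidean algorithm to (18, 7), tracking rows (r, s, t) with s·18 + t·7 = r. Each division r_prev = q·r_cur + r_new produces the new row as (previous row) − q·(current row):
  row A: (18, 1, 0)   [1·18 + 0·7 = 18]
  row B: (7, 0, 1)   [0·18 + 1·7 = 7]
  18 = 2·7 + 4   → row C = row A − 2·row B = (4, 1, −2)   [check: 1·18 − 2·7 = 4]
  7 = 1·4 + 3   → row D = row B − 1·row C = (3, −1, 3)   [check: −1·18 + 3·7 = 3]
  4 = 1·3 + 1   → row E = row C − 1·row D = (1, 2, −5)   [check: 2·18 − 5·7 = 1]
  3 = 3·1 + 0   → remainder 0, stop. gcd = 1 (last nonzero row E).
The gcd is 1, so 7 is invertible mod 18. The last nonzero row gives 2·18 − 5·7 = 1, so t = −5. So 7^(−1) ≡ −5 ≡ 13 (mod 18). Verify: 7 · 13 = 91 ≡ 1 (mod 18). ✓

Final answer: 7^(−1) ≡ 13 (mod 18)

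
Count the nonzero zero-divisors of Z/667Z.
In Z/667Z each nonzero element is either a unit (gcd with 667 is 1) or a zero-divisor (gcd > 1). The number of units is φ(667): factorise 667 = 23 · 29, so φ(667) = (23 − 1) · (29 − 1) = 22 · 28 = 616. The nonzero elements number 667 − 1 = 666. Hence the nonzero zero-divisors number 666 − 616 = 50.

Final answer: Z/667Z has 50 nonzero zero-divisors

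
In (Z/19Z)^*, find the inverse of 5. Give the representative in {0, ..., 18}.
5^(−1) ≡ 4 (mod 19)

Apply the extended Euclidean algorithm to (19, 5), tracking rows (r, s, t) with s·19 + t·5 = r. Each division r_prev = q·r_cur + r_new produces the new row as (previous row) − q·(current row):
  row A: (19, 1, 0)   [1·19 + 0·5 = 19]
  row B: (5, 0, 1)   [0·19 + 1·5 = 5]
  19 = 3·5 + 4   → row C = row A − 3·row B = (4, 1, −3)   [check: 1·19 − 3·5 = 4]
  5 = 1·4 + 1   → row D = row B − 1·row C = (1, −1, 4)   [check: −1·19 + 4·5 = 1]
  4 = 4·1 + 0   → remainder 0, stop. gcd = 1 (last nonzero row D).
The gcd is 1, so 5 is invertible mod 19. The last nonzero row gives −1·19 + 4·5 = 1, so t = 4. So 5^(−1) ≡ 4 (mod 19). Verify: 5 · 4 = 20 ≡ 1 (mod 19). ✓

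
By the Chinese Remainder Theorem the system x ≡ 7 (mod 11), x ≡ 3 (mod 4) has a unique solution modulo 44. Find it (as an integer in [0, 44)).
The moduli 11, 4 are pairwise coprime, so by the CRT there is a unique solution mod 11·4 = 44.
Solve by successive substitution. Start with x ≡ 7 (mod 11).
  Combine with x ≡ 3 (mod 4): write x = 7 + 11·t and require 7 + 11·t ≡ 3 (mod 4), i.e. 11·t ≡ 3 − 7 ≡ 0 (mod 4). Since 11^(−1) ≡ 3 (mod 4) (11 ≡ 3 (mod 4)), t ≡ 3·0 ≡ 0 (mod 4). So x ≡ 7 + 11·0 = 7 (mod 44).
Unique solution in [0, 44): x = 7.

Final answer: x ≡ 7 (mod 44); the representative in [0, 44) is 7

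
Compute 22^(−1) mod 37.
Apply the extended Euclidean algorithm to (37, 22), tracking rows (r, s, t) with s·37 + t·22 = r. Each division r_prev = q·r_cur + r_new produces the new row as (previous row) − q·(current row):
  row A: (37, 1, 0)   [1·37 + 0·22 = 37]
  row B: (22, 0, 1)   [0·37 + 1·22 = 22]
  37 = 1·22 + 15   → row C = row A − 1·row B = (15, 1, −1)   [check: 1·37 − 1·22 = 15]
  22 = 1·15 + 7   → row D = row B − 1·row C = (7, −1, 2)   [check: −1·37 + 2·22 = 7]
  15 = 2·7 + 1   → row E = row C − 2·row D = (1, 3, −5)   [check: 3·37 − 5·22 = 1]
  7 = 7·1 + 0   → remainder 0, stop. gcd = 1 (last nonzero row E).
The gcd is 1, so 22 is invertible mod 37. The last nonzero row gives 3·37 − 5·22 = 1, so t = −5. So 22^(−1) ≡ −5 ≡ 32 (mod 37). Verify: 22 · 32 = 704 ≡ 1 (mod 37). ✓

Final answer: 22^(−1) ≡ 32 (mod 37)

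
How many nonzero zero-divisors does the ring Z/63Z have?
In Z/63Z each nonzero element is either a unit (gcd with 63 is 1) or a zero-divisor (gcd > 1). The number of units is φ(63): factorise 63 = 3^2 · 7, so φ(63) = (3^2 − 3^1) · (7 − 1) = 6 · 6 = 36. The nonzero elements number 63 − 1 = 62. Hence the nonzero zero-divisors number 62 − 36 = 26.

Final answer: Z/63Z has 26 nonzero zero-divisors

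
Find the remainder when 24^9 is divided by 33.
6

Use repeated squaring. Binary(9) = 1001. Walk through the bits of the exponent 9 left-to-right: at each bit after the leading one, square the running value, then multiply by 24 if the bit is 1 (always reducing mod 33):
  bit 1 = 1 (leading): start with 24.
  bit 2 = 0: square 24^2 = 576 ≡ 15 (mod 33).
  bit 3 = 0: square 15^2 = 225 ≡ 27 (mod 33).
  bit 4 = 1: square 27^2 = 729 ≡ 3; bit is 1, so multiply 3·24 = 72 ≡ 6 (mod 33).
Final value: 24^9 ≡ 6 (mod 33).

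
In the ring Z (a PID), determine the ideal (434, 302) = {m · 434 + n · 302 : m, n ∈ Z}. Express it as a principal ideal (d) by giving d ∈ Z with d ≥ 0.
In the PID Z, (a, b) is generated by gcd(a, b). Compute gcd(434, 302) with the extended Euclidean algorithm, tracking rows (r, s, t) with s·434 + t·302 = r:
  row A: (434, 1, 0)   [1·434 + 0·302 = 434]
  row B: (302, 0, 1)   [0·434 + 1·302 = 302]
  434 = 1·302 + 132   → row C = row A − 1·row B = (132, 1, −1)   [check: 1·434 − 1·302 = 132]
  302 = 2·132 + 38   → row D = row B − 2·row C = (38, −2, 3)   [check: −2·434 + 3·302 = 38]
  132 = 3·38 + 18   → row E = row C − 3·row D = (18, 7, −10)   [check: 7·434 − 10·302 = 18]
  38 = 2·18 + 2   → row F = row D − 2·row E = (2, −16, 23)   [check: −16·434 + 23·302 = 2]
  18 = 9·2 + 0   → remainder 0, stop. gcd = 2 (last nonzero row F).
So gcd(434, 302) = 2, with Bézout identity −16·434 + 23·302 = 2. Containment (⊇): the Bézout identity exhibits 2 as an element of (434, 302), giving (2) ⊆ (434, 302). Containment (⊆): since 2 | 434 and 2 | 302 (434 = 2·217, 302 = 2·151), every Z-linear combination of 434 and 302 is divisible by 2, so (434, 302) ⊆ (2). Therefore (434, 302) = (2), d = 2.

Final answer: (434, 302) = (2); d = 2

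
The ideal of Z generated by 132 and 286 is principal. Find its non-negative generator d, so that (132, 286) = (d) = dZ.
In the PID Z, (a, b) is generated by gcd(a, b). Compute gcd(286, 132) with the extended Euclidean algorithm, tracking rows (r, s, t) with s·286 + t·132 = r:
  row A: (286, 1, 0)   [1·286 + 0·132 = 286]
  row B: (132, 0, 1)   [0·286 + 1·132 = 132]
  286 = 2·132 + 22   → row C = row A − 2·row B = (22, 1, −2)   [check: 1·286 − 2·132 = 22]
  132 = 6·22 + 0   → remainder 0, stop. gcd = 22 (last nonzero row C).
So gcd(132, 286) = 22, with Bézout identity 1·286 − 2·132 = 22. Containment (⊇): the Bézout identity exhibits 22 as an element of (132, 286), giving (22) ⊆ (132, 286). Containment (⊆): since 22 | 132 and 22 | 286 (132 = 22·6, 286 = 22·13), every Z-linear combination of 132 and 286 is divisible by 22, so (132, 286) ⊆ (22). Therefore (132, 286) = (22), d = 22.

Final answer: (132, 286) = (22); d = 22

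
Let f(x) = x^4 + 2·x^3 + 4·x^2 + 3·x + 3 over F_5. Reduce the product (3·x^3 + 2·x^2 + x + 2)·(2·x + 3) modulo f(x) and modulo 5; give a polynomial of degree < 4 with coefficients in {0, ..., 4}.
a · b ≡ x^3 + 4·x^2 + 4·x + 3 (mod f(x))

Multiply as integer polynomials: a · b = 6·x^4 + 13·x^3 + 8·x^2 + 7·x + 6. Reducing coefficients mod 5: a · b ≡ x^4 + 3·x^3 + 3·x^2 + 2·x + 1. Now divide by f(x) = x^4 + 2·x^3 + 4·x^2 + 3·x + 3 in F_5[x], eliminating the leading term at each step:
  leading term x^4: subtract (1)·f(x) = x^4 + 2·x^3 + 4·x^2 + 3·x + 3, leaving x^3 + 4·x^2 + 4·x + 3 (coefficients mod 5)
The degree is now < 4, so this is the remainder. Hence a · b ≡ x^3 + 4·x^2 + 4·x + 3 in F_5[x]/(f).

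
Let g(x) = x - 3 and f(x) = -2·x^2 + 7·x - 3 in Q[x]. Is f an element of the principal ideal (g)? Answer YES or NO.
In Q[x] the ideal (g) consists of all multiples of g, so f ∈ (g) iff g | f, i.e. iff the remainder of f on division by g is 0. Divide f by g (g is monic, so eliminate the leading term of the running remainder at each step):
  leading term -2·x^2: subtract (-2·x)·g(x) = -2·x^2 + 6·x, leaving x - 3
  leading term x: subtract (1)·g(x) = x - 3, leaving 0
The remainder is 0, so f(x) = g(x) · h(x) with h(x) = 1 - 2·x. Hence g | f, i.e. f ∈ (g).

Final answer: YES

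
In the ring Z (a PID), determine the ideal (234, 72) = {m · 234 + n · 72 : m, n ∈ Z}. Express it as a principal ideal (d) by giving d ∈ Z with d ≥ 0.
(234, 72) = (18); d = 18

In the PID Z, (a, b) is generated by gcd(a, b). Compute gcd(234, 72) with the extended Euclidean algorithm, tracking rows (r, s, t) with s·234 + t·72 = r:
  row A: (234, 1, 0)   [1·234 + 0·72 = 234]
  row B: (72, 0, 1)   [0·234 + 1·72 = 72]
  234 = 3·72 + 18   → row C = row A − 3·row B = (18, 1, −3)   [check: 1·234 − 3·72 = 18]
  72 = 4·18 + 0   → remainder 0, stop. gcd = 18 (last nonzero row C).
So gcd(234, 72) = 18, with Bézout identity 1·234 − 3·72 = 18. Containment (⊇): the Bézout identity exhibits 18 as an element of (234, 72), giving (18) ⊆ (234, 72). Containment (⊆): since 18 | 234 and 18 | 72 (234 = 18·13, 72 = 18·4), every Z-linear combination of 234 and 72 is divisible by 18, so (234, 72) ⊆ (18). Therefore (234, 72) = (18), d = 18.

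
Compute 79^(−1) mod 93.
79^(−1) ≡ 73 (mod 93)

Apply the extended Euclidean algorithm to (93, 79), tracking rows (r, s, t) with s·93 + t·79 = r. Each division r_prev = q·r_cur + r_new produces the new row as (previous row) − q·(current row):
  row A: (93, 1, 0)   [1·93 + 0·79 = 93]
  row B: (79, 0, 1)   [0·93 + 1·79 = 79]
  93 = 1·79 + 14   → row C = row A − 1·row B = (14, 1, −1)   [check: 1·93 − 1·79 = 14]
  79 = 5·14 + 9   → row D = row B − 5·row C = (9, −5, 6)   [check: −5·93 + 6·79 = 9]
  14 = 1·9 + 5   → row E = row C − 1·row D = (5, 6, −7)   [check: 6·93 − 7·79 = 5]
  9 = 1·5 + 4   → row F = row D − 1·row E = (4, −11, 13)   [check: −11·93 + 13·79 = 4]
  5 = 1·4 + 1   → row G = row E − 1·row F = (1, 17, −20)   [check: 17·93 − 20·79 = 1]
  4 = 4·1 + 0   → remainder 0, stop. gcd = 1 (last nonzero row G).
The gcd is 1, so 79 is invertible mod 93. The last nonzero row gives 17·93 − 20·79 = 1, so t = −20. So 79^(−1) ≡ −20 ≡ 73 (mod 93). Verify: 79 · 73 = 5767 ≡ 1 (mod 93). ✓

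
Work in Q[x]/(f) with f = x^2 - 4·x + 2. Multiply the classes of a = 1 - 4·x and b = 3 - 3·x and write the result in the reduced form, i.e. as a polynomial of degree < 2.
a · b ≡ 33·x - 21 (mod f(x))

First multiply in Q[x] without reducing: a · b = 12·x^2 - 15·x + 3. Now divide by f(x) = x^2 - 4·x + 2, eliminating the leading term at each step:
  leading term 12·x^2: subtract (12)·f(x) = 12·x^2 - 48·x + 24, leaving 33·x - 21
The degree is now < 2, so this is the remainder. Hence a · b ≡ 33·x - 21 in Q[x]/(f).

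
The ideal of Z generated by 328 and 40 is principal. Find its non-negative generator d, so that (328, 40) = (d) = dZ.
In the PID Z, (a, b) is generated by gcd(a, b). Compute gcd(328, 40) with the extended Euclidean algorithm, tracking rows (r, s, t) with s·328 + t·40 = r:
  row A: (328, 1, 0)   [1·328 + 0·40 = 328]
  row B: (40, 0, 1)   [0·328 + 1·40 = 40]
  328 = 8·40 + 8   → row C = row A − 8·row B = (8, 1, −8)   [check: 1·328 − 8·40 = 8]
  40 = 5·8 + 0   → remainder 0, stop. gcd = 8 (last nonzero row C).
So gcd(328, 40) = 8, with Bézout identity 1·328 − 8·40 = 8. Containment (⊇): the Bézout identity exhibits 8 as an element of (328, 40), giving (8) ⊆ (328, 40). Containment (⊆): since 8 | 328 and 8 | 40 (328 = 8·41, 40 = 8·5), every Z-linear combination of 328 and 40 is divisible by 8, so (328, 40) ⊆ (8). Therefore (328, 40) = (8), d = 8.

Final answer: (328, 40) = (8); d = 8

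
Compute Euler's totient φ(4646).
φ is multiplicative, with φ(p^e) = p^e − p^(e−1). Factorise 4646 = 2 · 23 · 101. Then
  φ(4646) = (2 − 1) · (23 − 1) · (101 − 1) = 1 · 22 · 100 = 2200.

Final answer: φ(4646) = 2200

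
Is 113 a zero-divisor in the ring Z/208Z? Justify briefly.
gcd(113, 208) = 1, so 113 is a unit in Z/208Z (it has a multiplicative inverse). A unit cannot be a zero-divisor: if 113·b ≡ 0 then multiplying both sides by 113^(−1) gives b ≡ 0. So 113 is not a zero-divisor.

Final answer: NO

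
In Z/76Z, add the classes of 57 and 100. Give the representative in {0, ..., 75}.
5

Reduce the summands first: 100 ≡ 24 (mod 76), so 57 + 100 ≡ 57 + 24 (mod 76). 57 + 24 = 81; 81 = 1·76 + 5, so (57 + 100) mod 76 = 5.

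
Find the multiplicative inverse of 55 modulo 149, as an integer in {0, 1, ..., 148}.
Apply the extended Euclidean algorithm to (149, 55), tracking rows (r, s, t) with s·149 + t·55 = r. Each division r_prev = q·r_cur + r_new produces the new row as (previous row) − q·(current row):
  row A: (149, 1, 0)   [1·149 + 0·55 = 149]
  row B: (55, 0, 1)   [0·149 + 1·55 = 55]
  149 = 2·55 + 39   → row C = row A − 2·row B = (39, 1, −2)   [check: 1·149 − 2·55 = 39]
  55 = 1·39 + 16   → row D = row B − 1·row C = (16, −1, 3)   [check: −1·149 + 3·55 = 16]
  39 = 2·16 + 7   → row E = row C − 2·row D = (7, 3, −8)   [check: 3·149 − 8·55 = 7]
  16 = 2·7 + 2   → row F = row D − 2·row E = (2, −7, 19)   [check: −7·149 + 19·55 = 2]
  7 = 3·2 + 1   → row G = row E − 3·row F = (1, 24, −65)   [check: 24·149 − 65·55 = 1]
  2 = 2·1 + 0   → remainder 0, stop. gcd = 1 (last nonzero row G).
The gcd is 1, so 55 is invertible mod 149. The last nonzero row gives 24·149 − 65·55 = 1, so t = −65. So 55^(−1) ≡ −65 ≡ 84 (mod 149). Verify: 55 · 84 = 4620 ≡ 1 (mod 149). ✓

Final answer: 55^(−1) ≡ 84 (mod 149)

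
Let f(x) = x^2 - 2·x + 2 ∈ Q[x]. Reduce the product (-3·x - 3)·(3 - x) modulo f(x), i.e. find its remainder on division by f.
a · b ≡ -15 (mod f(x))

First multiply in Q[x] without reducing: a · b = 3·x^2 - 6·x - 9. Now divide by f(x) = x^2 - 2·x + 2, eliminating the leading term at each step:
  leading term 3·x^2: subtract (3)·f(x) = 3·x^2 - 6·x + 6, leaving -15
The degree is now < 2, so this is the remainder. Hence a · b ≡ -15 in Q[x]/(f).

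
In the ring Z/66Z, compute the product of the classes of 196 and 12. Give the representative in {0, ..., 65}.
42

Reduce the factors first: 196 ≡ 64 (mod 66), so 196 · 12 ≡ 64 · 12 (mod 66). 64 · 12 = 768. Dividing by 66: 768 = 11·66 + 42. So (196 · 12) mod 66 = 42.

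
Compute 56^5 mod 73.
66

Use repeated squaring. Binary(5) = 101. Walk through the bits of the exponent 5 left-to-right: at each bit after the leading one, square the running value, then multiply by 56 if the bit is 1 (always reducing mod 73):
  bit 1 = 1 (leading): start with 56.
  bit 2 = 0: square 56^2 = 3136 ≡ 70 (mod 73).
  bit 3 = 1: square 70^2 = 4900 ≡ 9; bit is 1, so multiply 9·56 = 504 ≡ 66 (mod 73).
Final value: 56^5 ≡ 66 (mod 73).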